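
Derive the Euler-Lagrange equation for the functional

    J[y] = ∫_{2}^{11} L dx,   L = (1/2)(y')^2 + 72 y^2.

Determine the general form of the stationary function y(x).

The Lagrangian is L = (1/2)(y')^2 + 72 y^2.
∂L/∂y = 144y.
∂L/∂y' = y'.
The Euler-Lagrange equation d/dx(∂L/∂y') − ∂L/∂y = 0 becomes:
    y'' - 144 y = 0
General solution: y(x) = A e^(12x) + B e^(-12x), where A and B are arbitrary constants fixed by the endpoint conditions.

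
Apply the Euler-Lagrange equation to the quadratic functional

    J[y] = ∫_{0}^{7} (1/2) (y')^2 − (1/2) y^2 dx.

The Lagrangian is L = (1/2) (y')^2 − (1/2) y^2.
Compute ∂L/∂y = -y, ∂L/∂y' = y'.
The Euler-Lagrange equation d/dx(∂L/∂y') − ∂L/∂y = 0 reduces to
    y'' + y = 0.
Its general solution is
    y(x) = A sin(x) + B cos(x),
with A, B fixed by the endpoint conditions.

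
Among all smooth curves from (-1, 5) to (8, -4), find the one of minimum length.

Arc-length functional: J[y] = ∫ sqrt(1 + (y')^2) dx.
Lagrangian L = sqrt(1 + (y')^2) has no explicit y dependence, so ∂L/∂y = 0 and the Euler-Lagrange equation gives
    d/dx( y' / sqrt(1 + (y')^2) ) = 0  ⇒  y' / sqrt(1 + (y')^2) = const.
Hence y' is constant, so y(x) is affine.
Fitting the endpoints (-1, 5) and (8, -4):
    slope m = ((-4) − 5) / (8 − (-1)) = -1,
    intercept c = 5 − m·(-1) = 4.
Extremal: y(x) = -x + 4.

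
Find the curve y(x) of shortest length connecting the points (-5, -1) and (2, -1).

Arc-length functional: J[y] = ∫ sqrt(1 + (y')^2) dx.
Lagrangian L = sqrt(1 + (y')^2) has no explicit y dependence, so ∂L/∂y = 0 and the Euler-Lagrange equation gives
    d/dx( y' / sqrt(1 + (y')^2) ) = 0  ⇒  y' / sqrt(1 + (y')^2) = const.
Hence y' is constant, so y(x) is affine.
Fitting the endpoints (-5, -1) and (2, -1):
    slope m = ((-1) − (-1)) / (2 − (-5)) = 0,
    intercept c = (-1) − m·(-5) = -1.
Extremal: y(x) = -1.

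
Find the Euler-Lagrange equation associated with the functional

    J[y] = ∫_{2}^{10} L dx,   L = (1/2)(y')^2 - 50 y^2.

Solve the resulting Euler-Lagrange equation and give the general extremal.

The Lagrangian is L = (1/2)(y')^2 - 50 y^2.
∂L/∂y = -100y.
∂L/∂y' = y'.
The Euler-Lagrange equation d/dx(∂L/∂y') − ∂L/∂y = 0 becomes:
    y'' + 100 y = 0
General solution: y(x) = A sin(10x) + B cos(10x), where A and B are arbitrary constants fixed by the endpoint conditions.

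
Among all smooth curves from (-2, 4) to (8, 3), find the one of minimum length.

Arc-length functional: J[y] = ∫ sqrt(1 + (y')^2) dx.
Lagrangian L = sqrt(1 + (y')^2) has no explicit y dependence, so ∂L/∂y = 0 and the Euler-Lagrange equation gives
    d/dx( y' / sqrt(1 + (y')^2) ) = 0  ⇒  y' / sqrt(1 + (y')^2) = const.
Hence y' is constant, so y(x) is affine.
Fitting the endpoints (-2, 4) and (8, 3):
    slope m = (3 − 4) / (8 − (-2)) = -1/10,
    intercept c = 4 − m·(-2) = 19/5.
Extremal: y(x) = (-1/10) x + 19/5.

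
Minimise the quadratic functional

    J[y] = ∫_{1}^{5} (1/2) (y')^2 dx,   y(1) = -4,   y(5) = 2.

The Lagrangian is L = (1/2) (y')^2.
Compute ∂L/∂y = 0, ∂L/∂y' = y'.
The Euler-Lagrange equation d/dx(∂L/∂y') − ∂L/∂y = 0 reduces to
    y'' = 0.
Its general solution is
    y(x) = A x + B,
with A, B fixed by the endpoint conditions.
Applying the endpoint conditions y(1) = -4 and y(5) = 2: solve A·1 + B = -4 and A·5 + B = 2. Subtracting gives A(5 − 1) = 2 − -4, so A = 3/2, and B = -4 − A·1 = -11/2. Therefore
    y(x) = (3/2) x - 11/2.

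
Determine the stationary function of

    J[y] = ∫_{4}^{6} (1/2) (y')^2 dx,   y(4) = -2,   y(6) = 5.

The Lagrangian is L = (1/2) (y')^2.
Compute ∂L/∂y = 0, ∂L/∂y' = y'.
The Euler-Lagrange equation d/dx(∂L/∂y') − ∂L/∂y = 0 reduces to
    y'' = 0.
Its general solution is
    y(x) = A x + B,
with A, B fixed by the endpoint conditions.
Applying the endpoint conditions y(4) = -2 and y(6) = 5: solve A·4 + B = -2 and A·6 + B = 5. Subtracting gives A(6 − 4) = 5 − -2, so A = 7/2, and B = -2 − A·4 = -16. Therefore
    y(x) = (7/2) x - 16.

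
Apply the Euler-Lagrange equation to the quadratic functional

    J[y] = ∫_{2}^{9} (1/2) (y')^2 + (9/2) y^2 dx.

The Lagrangian is L = (1/2) (y')^2 + (9/2) y^2.
Compute ∂L/∂y = 9y, ∂L/∂y' = y'.
The Euler-Lagrange equation d/dx(∂L/∂y') − ∂L/∂y = 0 reduces to
    y'' − 9 y = 0.
Its general solution is
    y(x) = A e^(3x) + B e^(−3x),
with A, B fixed by the endpoint conditions.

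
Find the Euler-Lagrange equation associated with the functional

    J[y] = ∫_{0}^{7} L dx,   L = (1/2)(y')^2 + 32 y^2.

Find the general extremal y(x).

The Lagrangian is L = (1/2)(y')^2 + 32 y^2.
∂L/∂y = 64y.
∂L/∂y' = y'.
The Euler-Lagrange equation d/dx(∂L/∂y') − ∂L/∂y = 0 becomes:
    y'' - 64 y = 0
General solution: y(x) = A e^(8x) + B e^(-8x), where A and B are arbitrary constants fixed by the endpoint conditions.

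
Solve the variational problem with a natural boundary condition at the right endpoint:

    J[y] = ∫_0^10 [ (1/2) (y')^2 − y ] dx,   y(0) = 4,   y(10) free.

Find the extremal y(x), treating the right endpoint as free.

The Lagrangian L = (1/2) (y')^2 − y gives
    ∂L/∂y = −1,   ∂L/∂y' = y'.
Euler-Lagrange: d/dx(y') − (−1) = 0, i.e. y'' + 1 = 0, so
    y(x) = −(1/2) x^2 + C1 x + C2.
Fixed left endpoint y(0) = 4 ⇒ C2 = 4.
The right endpoint x = 10 is free, so the natural (transversality) condition is ∂L/∂y' |_{x=10} = 0, i.e. y'(10) = 0.
Compute y'(x) = −1 x + C1, so y'(10) = −10 + C1 = 0 ⇒ C1 = 10.
Therefore the extremal is
    y(x) = −x^2/2 + 10 x + 4.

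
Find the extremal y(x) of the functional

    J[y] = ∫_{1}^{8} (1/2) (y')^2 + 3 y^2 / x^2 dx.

The Lagrangian is L = (1/2) (y')^2 + 3 y^2 / x^2.
Compute ∂L/∂y = 6y/x^2, ∂L/∂y' = y'.
The Euler-Lagrange equation d/dx(∂L/∂y') − ∂L/∂y = 0 reduces to
    y'' − 6/x^2 · y = 0  (x > 0).
Its general solution is
    y(x) = A x^3 + B x^(-2),
with A, B fixed by the endpoint conditions.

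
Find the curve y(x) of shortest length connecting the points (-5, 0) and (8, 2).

Arc-length functional: J[y] = ∫ sqrt(1 + (y')^2) dx.
Lagrangian L = sqrt(1 + (y')^2) has no explicit y dependence, so ∂L/∂y = 0 and the Euler-Lagrange equation gives
    d/dx( y' / sqrt(1 + (y')^2) ) = 0  ⇒  y' / sqrt(1 + (y')^2) = const.
Hence y' is constant, so y(x) is affine.
Fitting the endpoints (-5, 0) and (8, 2):
    slope m = (2 − 0) / (8 − (-5)) = 2/13,
    intercept c = 0 − m·(-5) = 10/13.
Extremal: y(x) = (2/13) x + 10/13.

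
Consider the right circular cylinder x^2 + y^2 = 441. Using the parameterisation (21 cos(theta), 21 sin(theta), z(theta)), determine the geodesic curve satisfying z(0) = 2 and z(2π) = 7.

Parameterise the cylinder of radius R = 21 as
    r(θ) = (21 cos θ, 21 sin θ, z(θ)).
The arc-length element is
    ds = sqrt(441 + (dz/dθ)^2) dθ,
so the Lagrangian is L = sqrt(441 + z'^2).
L depends on z' only, not on z or θ, so ∂L/∂z = 0 and
    ∂L/∂z' = z' / sqrt(441 + z'^2).
The Euler-Lagrange equation gives
    d/dθ( z' / sqrt(441 + z'^2) ) = 0,
so z' is constant. Integrating once:
    z(θ) = a θ + b,
a helix on the cylinder (a straight line when the cylinder is unrolled). The constants a, b are determined by the endpoint conditions.
With endpoint conditions z(0) = 2 and z(2π) = 7: from z(0) = b we get b = 2, and a·2π + 2 = 7 gives a = 5/(2π), so
    z(θ) = (5/(2π)) θ + 2.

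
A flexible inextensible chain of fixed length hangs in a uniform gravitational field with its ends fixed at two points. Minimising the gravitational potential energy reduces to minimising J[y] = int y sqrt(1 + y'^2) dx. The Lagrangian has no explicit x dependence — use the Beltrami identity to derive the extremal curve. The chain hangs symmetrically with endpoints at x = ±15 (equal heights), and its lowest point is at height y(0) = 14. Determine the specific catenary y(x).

The Lagrangian L(y, y') = y sqrt(1 + y'^2) has no explicit x dependence, so the Beltrami identity applies:
    L − y' ∂L/∂y' = C.
Compute ∂L/∂y' = y · y' / sqrt(1 + y'^2). Then
    L − y' ∂L/∂y'
    = y sqrt(1 + y'^2) − y · y'^2 / sqrt(1 + y'^2)
    = y (1 + y'^2 − y'^2) / sqrt(1 + y'^2)
    = y / sqrt(1 + y'^2) = C.
Squaring gives y^2 = C^2 (1 + y'^2), i.e.
    y'^2 = y^2 / C^2 − 1.
Separating variables,
    dy / sqrt(y^2 − C^2) = dx / C,
and integrating gives arccosh(y / C) = (x − a)/C, so
    y(x) = C cosh((x − a)/C),
the catenary. The constants C and a are fixed by the two endpoint conditions (and, for the hanging-chain problem, the length constraint selects C).
Now fit the given data. The endpoints x = ±15 are symmetric at equal height, so the catenary is even about its minimum: a = 0 and y(x) = C cosh(x/C). The lowest point is y(0) = C cosh(0) = C, and we are told y(0) = 14, so C = 14. Therefore
    y(x) = 14 cosh(x/14),
and at the endpoints
    y(±15) = 14 cosh(15/14).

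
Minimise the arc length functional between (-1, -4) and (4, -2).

Arc-length functional: J[y] = ∫ sqrt(1 + (y')^2) dx.
Lagrangian L = sqrt(1 + (y')^2) has no explicit y dependence, so ∂L/∂y = 0 and the Euler-Lagrange equation gives
    d/dx( y' / sqrt(1 + (y')^2) ) = 0  ⇒  y' / sqrt(1 + (y')^2) = const.
Hence y' is constant, so y(x) is affine.
Fitting the endpoints (-1, -4) and (4, -2):
    slope m = ((-2) − (-4)) / (4 − (-1)) = 2/5,
    intercept c = (-4) − m·(-1) = -18/5.
Extremal: y(x) = (2/5) x - 18/5.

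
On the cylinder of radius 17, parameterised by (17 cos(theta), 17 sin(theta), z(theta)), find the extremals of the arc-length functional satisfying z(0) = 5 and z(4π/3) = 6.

Parameterise the cylinder of radius R = 17 as
    r(θ) = (17 cos θ, 17 sin θ, z(θ)).
The arc-length element is
    ds = sqrt(289 + (dz/dθ)^2) dθ,
so the Lagrangian is L = sqrt(289 + z'^2).
L depends on z' only, not on z or θ, so ∂L/∂z = 0 and
    ∂L/∂z' = z' / sqrt(289 + z'^2).
The Euler-Lagrange equation gives
    d/dθ( z' / sqrt(289 + z'^2) ) = 0,
so z' is constant. Integrating once:
    z(θ) = a θ + b,
a helix on the cylinder (a straight line when the cylinder is unrolled). The constants a, b are determined by the endpoint conditions.
With endpoint conditions z(0) = 5 and z(4π/3) = 6: from z(0) = b we get b = 5, and a·4π/3 + 5 = 6 gives a = 3/(4π), so
    z(θ) = (3/(4π)) θ + 5.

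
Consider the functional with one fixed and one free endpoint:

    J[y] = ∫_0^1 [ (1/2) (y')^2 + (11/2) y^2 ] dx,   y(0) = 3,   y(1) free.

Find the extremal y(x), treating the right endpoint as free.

The Lagrangian L = (1/2) (y')^2 + (11/2) y^2 gives
    ∂L/∂y = 11 y,   ∂L/∂y' = y'.
Euler-Lagrange: y'' − 11 y = 0.
With k = sqrt(11), the general solution is
    y(x) = A cosh(sqrt(11) x) + B sinh(sqrt(11) x).
Fixed left endpoint y(0) = 3 ⇒ A = 3.
The right endpoint x = 1 is free, so the natural (transversality) condition is ∂L/∂y' |_{x=1} = 0, i.e. y'(1) = 0.
Compute y'(x) = A k sinh(k x) + B k cosh(k x), so
    y'(1) = A k sinh(k·1) + B k cosh(k·1) = 0
    ⇒ B = −A tanh(k·1) = − 3 tanh(sqrt(11)·1).
Therefore the extremal is
    y(x) = 3 cosh(sqrt(11) x) − 3 tanh(sqrt(11)·1) sinh(sqrt(11) x).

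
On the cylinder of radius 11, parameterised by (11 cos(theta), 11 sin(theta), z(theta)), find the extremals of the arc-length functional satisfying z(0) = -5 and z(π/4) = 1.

Parameterise the cylinder of radius R = 11 as
    r(θ) = (11 cos θ, 11 sin θ, z(θ)).
The arc-length element is
    ds = sqrt(121 + (dz/dθ)^2) dθ,
so the Lagrangian is L = sqrt(121 + z'^2).
L depends on z' only, not on z or θ, so ∂L/∂z = 0 and
    ∂L/∂z' = z' / sqrt(121 + z'^2).
The Euler-Lagrange equation gives
    d/dθ( z' / sqrt(121 + z'^2) ) = 0,
so z' is constant. Integrating once:
    z(θ) = a θ + b,
a helix on the cylinder (a straight line when the cylinder is unrolled). The constants a, b are determined by the endpoint conditions.
With endpoint conditions z(0) = -5 and z(π/4) = 1: from z(0) = b we get b = -5, and a·π/4 + -5 = 1 gives a = 24/π, so
    z(θ) = (24/π) θ − 5.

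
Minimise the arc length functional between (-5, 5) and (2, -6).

Arc-length functional: J[y] = ∫ sqrt(1 + (y')^2) dx.
Lagrangian L = sqrt(1 + (y')^2) has no explicit y dependence, so ∂L/∂y = 0 and the Euler-Lagrange equation gives
    d/dx( y' / sqrt(1 + (y')^2) ) = 0  ⇒  y' / sqrt(1 + (y')^2) = const.
Hence y' is constant, so y(x) is affine.
Fitting the endpoints (-5, 5) and (2, -6):
    slope m = ((-6) − 5) / (2 − (-5)) = -11/7,
    intercept c = 5 − m·(-5) = -20/7.
Extremal: y(x) = (-11/7) x - 20/7.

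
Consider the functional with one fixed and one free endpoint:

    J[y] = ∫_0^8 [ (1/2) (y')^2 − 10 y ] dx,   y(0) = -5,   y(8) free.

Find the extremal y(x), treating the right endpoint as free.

The Lagrangian L = (1/2) (y')^2 − 10 y gives
    ∂L/∂y = −10,   ∂L/∂y' = y'.
Euler-Lagrange: d/dx(y') − (−10) = 0, i.e. y'' + 10 = 0, so
    y(x) = −(10/2) x^2 + C1 x + C2.
Fixed left endpoint y(0) = -5 ⇒ C2 = -5.
The right endpoint x = 8 is free, so the natural (transversality) condition is ∂L/∂y' |_{x=8} = 0, i.e. y'(8) = 0.
Compute y'(x) = −10 x + C1, so y'(8) = −80 + C1 = 0 ⇒ C1 = 80.
Therefore the extremal is
    y(x) = −5 x^2 + 80 x − 5.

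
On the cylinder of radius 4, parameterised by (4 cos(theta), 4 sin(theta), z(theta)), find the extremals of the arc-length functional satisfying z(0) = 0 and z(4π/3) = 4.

Parameterise the cylinder of radius R = 4 as
    r(θ) = (4 cos θ, 4 sin θ, z(θ)).
The arc-length element is
    ds = sqrt(16 + (dz/dθ)^2) dθ,
so the Lagrangian is L = sqrt(16 + z'^2).
L depends on z' only, not on z or θ, so ∂L/∂z = 0 and
    ∂L/∂z' = z' / sqrt(16 + z'^2).
The Euler-Lagrange equation gives
    d/dθ( z' / sqrt(16 + z'^2) ) = 0,
so z' is constant. Integrating once:
    z(θ) = a θ + b,
a helix on the cylinder (a straight line when the cylinder is unrolled). The constants a, b are determined by the endpoint conditions.
With endpoint conditions z(0) = 0 and z(4π/3) = 4: from z(0) = b we get b = 0, and a·4π/3 + 0 = 4 gives a = 3/π, so
    z(θ) = (3/π) θ.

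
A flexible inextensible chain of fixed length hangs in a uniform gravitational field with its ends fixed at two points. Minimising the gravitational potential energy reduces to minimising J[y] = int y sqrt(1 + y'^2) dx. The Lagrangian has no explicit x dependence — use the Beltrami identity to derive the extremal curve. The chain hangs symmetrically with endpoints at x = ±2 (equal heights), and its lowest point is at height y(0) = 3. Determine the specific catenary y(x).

The Lagrangian L(y, y') = y sqrt(1 + y'^2) has no explicit x dependence, so the Beltrami identity applies:
    L − y' ∂L/∂y' = C.
Compute ∂L/∂y' = y · y' / sqrt(1 + y'^2). Then
    L − y' ∂L/∂y'
    = y sqrt(1 + y'^2) − y · y'^2 / sqrt(1 + y'^2)
    = y (1 + y'^2 − y'^2) / sqrt(1 + y'^2)
    = y / sqrt(1 + y'^2) = C.
Squaring gives y^2 = C^2 (1 + y'^2), i.e.
    y'^2 = y^2 / C^2 − 1.
Separating variables,
    dy / sqrt(y^2 − C^2) = dx / C,
and integrating gives arccosh(y / C) = (x − a)/C, so
    y(x) = C cosh((x − a)/C),
the catenary. The constants C and a are fixed by the two endpoint conditions (and, for the hanging-chain problem, the length constraint selects C).
Now fit the given data. The endpoints x = ±2 are symmetric at equal height, so the catenary is even about its minimum: a = 0 and y(x) = C cosh(x/C). The lowest point is y(0) = C cosh(0) = C, and we are told y(0) = 3, so C = 3. Therefore
    y(x) = 3 cosh(x/3),
and at the endpoints
    y(±2) = 3 cosh(2/3).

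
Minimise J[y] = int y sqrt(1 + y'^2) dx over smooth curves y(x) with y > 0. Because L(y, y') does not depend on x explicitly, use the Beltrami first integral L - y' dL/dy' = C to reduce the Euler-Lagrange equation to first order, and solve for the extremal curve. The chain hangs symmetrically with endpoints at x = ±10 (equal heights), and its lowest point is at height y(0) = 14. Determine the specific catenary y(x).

The Lagrangian L(y, y') = y sqrt(1 + y'^2) has no explicit x dependence, so the Beltrami identity applies:
    L − y' ∂L/∂y' = C.
Compute ∂L/∂y' = y · y' / sqrt(1 + y'^2). Then
    L − y' ∂L/∂y'
    = y sqrt(1 + y'^2) − y · y'^2 / sqrt(1 + y'^2)
    = y (1 + y'^2 − y'^2) / sqrt(1 + y'^2)
    = y / sqrt(1 + y'^2) = C.
Squaring gives y^2 = C^2 (1 + y'^2), i.e.
    y'^2 = y^2 / C^2 − 1.
Separating variables,
    dy / sqrt(y^2 − C^2) = dx / C,
and integrating gives arccosh(y / C) = (x − a)/C, so
    y(x) = C cosh((x − a)/C),
the catenary. The constants C and a are fixed by the two endpoint conditions (and, for the hanging-chain problem, the length constraint selects C).
Now fit the given data. The endpoints x = ±10 are symmetric at equal height, so the catenary is even about its minimum: a = 0 and y(x) = C cosh(x/C). The lowest point is y(0) = C cosh(0) = C, and we are told y(0) = 14, so C = 14. Therefore
    y(x) = 14 cosh(x/14),
and at the endpoints
    y(±10) = 14 cosh(10/14).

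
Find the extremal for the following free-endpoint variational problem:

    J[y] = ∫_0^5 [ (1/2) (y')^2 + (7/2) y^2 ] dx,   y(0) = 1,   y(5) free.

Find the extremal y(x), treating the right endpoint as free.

The Lagrangian L = (1/2) (y')^2 + (7/2) y^2 gives
    ∂L/∂y = 7 y,   ∂L/∂y' = y'.
Euler-Lagrange: y'' − 7 y = 0.
With k = sqrt(7), the general solution is
    y(x) = A cosh(sqrt(7) x) + B sinh(sqrt(7) x).
Fixed left endpoint y(0) = 1 ⇒ A = 1.
The right endpoint x = 5 is free, so the natural (transversality) condition is ∂L/∂y' |_{x=5} = 0, i.e. y'(5) = 0.
Compute y'(x) = A k sinh(k x) + B k cosh(k x), so
    y'(5) = A k sinh(k·5) + B k cosh(k·5) = 0
    ⇒ B = −A tanh(k·5) = − tanh(sqrt(7)·5).
Therefore the extremal is
    y(x) = cosh(sqrt(7) x) − tanh(sqrt(7)·5) sinh(sqrt(7) x).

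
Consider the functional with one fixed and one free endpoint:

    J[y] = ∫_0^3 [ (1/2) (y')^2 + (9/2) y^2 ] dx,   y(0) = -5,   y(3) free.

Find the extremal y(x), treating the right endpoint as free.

The Lagrangian L = (1/2) (y')^2 + (9/2) y^2 gives
    ∂L/∂y = 9 y,   ∂L/∂y' = y'.
Euler-Lagrange: y'' − 9 y = 0.
With k = 3, the general solution is
    y(x) = A cosh(3 x) + B sinh(3 x).
Fixed left endpoint y(0) = -5 ⇒ A = -5.
The right endpoint x = 3 is free, so the natural (transversality) condition is ∂L/∂y' |_{x=3} = 0, i.e. y'(3) = 0.
Compute y'(x) = A k sinh(k x) + B k cosh(k x), so
    y'(3) = A k sinh(k·3) + B k cosh(k·3) = 0
    ⇒ B = −A tanh(k·3) = 5 tanh(3·3).
Therefore the extremal is
    y(x) = −5 cosh(3 x) + 5 tanh(3·3) sinh(3 x).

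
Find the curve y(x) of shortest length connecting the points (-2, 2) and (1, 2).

Arc-length functional: J[y] = ∫ sqrt(1 + (y')^2) dx.
Lagrangian L = sqrt(1 + (y')^2) has no explicit y dependence, so ∂L/∂y = 0 and the Euler-Lagrange equation gives
    d/dx( y' / sqrt(1 + (y')^2) ) = 0  ⇒  y' / sqrt(1 + (y')^2) = const.
Hence y' is constant, so y(x) is affine.
Fitting the endpoints (-2, 2) and (1, 2):
    slope m = (2 − 2) / (1 − (-2)) = 0,
    intercept c = 2 − m·(-2) = 2.
Extremal: y(x) = 2.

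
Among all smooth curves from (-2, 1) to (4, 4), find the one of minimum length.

Arc-length functional: J[y] = ∫ sqrt(1 + (y')^2) dx.
Lagrangian L = sqrt(1 + (y')^2) has no explicit y dependence, so ∂L/∂y = 0 and the Euler-Lagrange equation gives
    d/dx( y' / sqrt(1 + (y')^2) ) = 0  ⇒  y' / sqrt(1 + (y')^2) = const.
Hence y' is constant, so y(x) is affine.
Fitting the endpoints (-2, 1) and (4, 4):
    slope m = (4 − 1) / (4 − (-2)) = 1/2,
    intercept c = 1 − m·(-2) = 2.
Extremal: y(x) = (1/2) x + 2.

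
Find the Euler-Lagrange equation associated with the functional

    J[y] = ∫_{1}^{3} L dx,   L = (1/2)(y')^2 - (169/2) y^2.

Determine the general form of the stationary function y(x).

The Lagrangian is L = (1/2)(y')^2 - (169/2) y^2.
∂L/∂y = -169y.
∂L/∂y' = y'.
The Euler-Lagrange equation d/dx(∂L/∂y') − ∂L/∂y = 0 becomes:
    y'' + 169 y = 0
General solution: y(x) = A sin(13x) + B cos(13x), where A and B are arbitrary constants fixed by the endpoint conditions.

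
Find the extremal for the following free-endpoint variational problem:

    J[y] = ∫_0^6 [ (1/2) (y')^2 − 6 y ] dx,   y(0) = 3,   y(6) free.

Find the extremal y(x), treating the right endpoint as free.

The Lagrangian L = (1/2) (y')^2 − 6 y gives
    ∂L/∂y = −6,   ∂L/∂y' = y'.
Euler-Lagrange: d/dx(y') − (−6) = 0, i.e. y'' + 6 = 0, so
    y(x) = −(6/2) x^2 + C1 x + C2.
Fixed left endpoint y(0) = 3 ⇒ C2 = 3.
The right endpoint x = 6 is free, so the natural (transversality) condition is ∂L/∂y' |_{x=6} = 0, i.e. y'(6) = 0.
Compute y'(x) = −6 x + C1, so y'(6) = −36 + C1 = 0 ⇒ C1 = 36.
Therefore the extremal is
    y(x) = −3 x^2 + 36 x + 3.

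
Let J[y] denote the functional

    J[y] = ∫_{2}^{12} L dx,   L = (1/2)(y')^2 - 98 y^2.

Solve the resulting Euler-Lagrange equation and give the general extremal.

The Lagrangian is L = (1/2)(y')^2 - 98 y^2.
∂L/∂y = -196y.
∂L/∂y' = y'.
The Euler-Lagrange equation d/dx(∂L/∂y') − ∂L/∂y = 0 becomes:
    y'' + 196 y = 0
General solution: y(x) = A sin(14x) + B cos(14x), where A and B are arbitrary constants fixed by the endpoint conditions.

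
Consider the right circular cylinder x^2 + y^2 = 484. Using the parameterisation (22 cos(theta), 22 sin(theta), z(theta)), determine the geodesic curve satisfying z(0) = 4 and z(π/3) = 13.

Parameterise the cylinder of radius R = 22 as
    r(θ) = (22 cos θ, 22 sin θ, z(θ)).
The arc-length element is
    ds = sqrt(484 + (dz/dθ)^2) dθ,
so the Lagrangian is L = sqrt(484 + z'^2).
L depends on z' only, not on z or θ, so ∂L/∂z = 0 and
    ∂L/∂z' = z' / sqrt(484 + z'^2).
The Euler-Lagrange equation gives
    d/dθ( z' / sqrt(484 + z'^2) ) = 0,
so z' is constant. Integrating once:
    z(θ) = a θ + b,
a helix on the cylinder (a straight line when the cylinder is unrolled). The constants a, b are determined by the endpoint conditions.
With endpoint conditions z(0) = 4 and z(π/3) = 13: from z(0) = b we get b = 4, and a·π/3 + 4 = 13 gives a = 27/π, so
    z(θ) = (27/π) θ + 4.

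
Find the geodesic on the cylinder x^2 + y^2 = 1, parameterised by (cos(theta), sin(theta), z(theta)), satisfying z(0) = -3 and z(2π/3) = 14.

Parameterise the cylinder of radius R = 1 as
    r(θ) = (cos θ, sin θ, z(θ)).
The arc-length element is
    ds = sqrt(1 + (dz/dθ)^2) dθ,
so the Lagrangian is L = sqrt(1 + z'^2).
L depends on z' only, not on z or θ, so ∂L/∂z = 0 and
    ∂L/∂z' = z' / sqrt(1 + z'^2).
The Euler-Lagrange equation gives
    d/dθ( z' / sqrt(1 + z'^2) ) = 0,
so z' is constant. Integrating once:
    z(θ) = a θ + b,
a helix on the cylinder (a straight line when the cylinder is unrolled). The constants a, b are determined by the endpoint conditions.
With endpoint conditions z(0) = -3 and z(2π/3) = 14: from z(0) = b we get b = -3, and a·2π/3 + -3 = 14 gives a = 51/(2π), so
    z(θ) = (51/(2π)) θ − 3.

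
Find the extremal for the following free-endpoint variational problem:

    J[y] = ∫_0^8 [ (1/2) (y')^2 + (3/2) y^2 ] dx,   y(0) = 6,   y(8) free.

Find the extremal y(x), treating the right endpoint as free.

The Lagrangian L = (1/2) (y')^2 + (3/2) y^2 gives
    ∂L/∂y = 3 y,   ∂L/∂y' = y'.
Euler-Lagrange: y'' − 3 y = 0.
With k = sqrt(3), the general solution is
    y(x) = A cosh(sqrt(3) x) + B sinh(sqrt(3) x).
Fixed left endpoint y(0) = 6 ⇒ A = 6.
The right endpoint x = 8 is free, so the natural (transversality) condition is ∂L/∂y' |_{x=8} = 0, i.e. y'(8) = 0.
Compute y'(x) = A k sinh(k x) + B k cosh(k x), so
    y'(8) = A k sinh(k·8) + B k cosh(k·8) = 0
    ⇒ B = −A tanh(k·8) = − 6 tanh(sqrt(3)·8).
Therefore the extremal is
    y(x) = 6 cosh(sqrt(3) x) − 6 tanh(sqrt(3)·8) sinh(sqrt(3) x).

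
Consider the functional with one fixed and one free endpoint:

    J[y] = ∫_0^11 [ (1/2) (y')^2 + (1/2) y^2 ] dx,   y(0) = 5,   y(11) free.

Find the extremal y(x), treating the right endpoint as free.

The Lagrangian L = (1/2) (y')^2 + (1/2) y^2 gives
    ∂L/∂y = 1 y,   ∂L/∂y' = y'.
Euler-Lagrange: y'' − y = 0.
With k = 1, the general solution is
    y(x) = A cosh(x) + B sinh(x).
Fixed left endpoint y(0) = 5 ⇒ A = 5.
The right endpoint x = 11 is free, so the natural (transversality) condition is ∂L/∂y' |_{x=11} = 0, i.e. y'(11) = 0.
Compute y'(x) = A k sinh(k x) + B k cosh(k x), so
    y'(11) = A k sinh(k·11) + B k cosh(k·11) = 0
    ⇒ B = −A tanh(k·11) = − 5 tanh(1·11).
Therefore the extremal is
    y(x) = 5 cosh(1 x) − 5 tanh(1·11) sinh(1 x).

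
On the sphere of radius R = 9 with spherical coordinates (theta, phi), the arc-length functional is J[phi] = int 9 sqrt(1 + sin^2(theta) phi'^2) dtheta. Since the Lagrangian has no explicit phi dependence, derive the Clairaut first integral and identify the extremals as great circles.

On the sphere of radius R = 9 with spherical coordinates (θ, φ), the induced metric is
    ds^2 = 81(dθ^2 + sin^2(θ) dφ^2).
Parameterise by θ; the arc-length functional is
    J[φ] = ∫ 9 sqrt(1 + sin^2(θ) (dφ/dθ)^2) dθ,
so L = 9 sqrt(1 + sin^2(θ) φ'^2). Compute
    ∂L/∂φ = 0  (L has no explicit φ dependence),
    ∂L/∂φ' = 9 sin^2(θ) φ' / sqrt(1 + sin^2(θ) φ'^2).
Since ∂L/∂φ = 0, the Euler-Lagrange equation
    d/dθ(∂L/∂φ') − ∂L/∂φ = 0
reduces to d/dθ(∂L/∂φ') = 0, i.e. the momentum conjugate to φ is conserved:
    9 sin^2(θ) φ' / sqrt(1 + sin^2(θ) φ'^2) = C.
The overall factor of 9 is constant, so dividing through gives Clairaut's relation sin^2(θ) φ' / sqrt(1 + sin^2(θ) φ'^2) = C' (with C' = C/9). Solving for φ' and integrating gives the great-circle family
    cot(θ) = A cos(φ − φ_0),
i.e. the intersection of the sphere with a plane through the origin. The two constants A and φ_0 (equivalently C and one phase) are fixed by the two endpoint conditions.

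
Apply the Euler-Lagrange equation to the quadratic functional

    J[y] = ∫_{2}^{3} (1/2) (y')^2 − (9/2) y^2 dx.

The Lagrangian is L = (1/2) (y')^2 − (9/2) y^2.
Compute ∂L/∂y = -9y, ∂L/∂y' = y'.
The Euler-Lagrange equation d/dx(∂L/∂y') − ∂L/∂y = 0 reduces to
    y'' + 9 y = 0.
Its general solution is
    y(x) = A sin(3x) + B cos(3x),
with A, B fixed by the endpoint conditions.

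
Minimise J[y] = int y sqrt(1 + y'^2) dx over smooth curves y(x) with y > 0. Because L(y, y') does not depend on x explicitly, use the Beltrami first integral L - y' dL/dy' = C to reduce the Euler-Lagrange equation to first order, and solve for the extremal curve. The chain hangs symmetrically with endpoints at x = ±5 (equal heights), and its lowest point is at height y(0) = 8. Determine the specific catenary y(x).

The Lagrangian L(y, y') = y sqrt(1 + y'^2) has no explicit x dependence, so the Beltrami identity applies:
    L − y' ∂L/∂y' = C.
Compute ∂L/∂y' = y · y' / sqrt(1 + y'^2). Then
    L − y' ∂L/∂y'
    = y sqrt(1 + y'^2) − y · y'^2 / sqrt(1 + y'^2)
    = y (1 + y'^2 − y'^2) / sqrt(1 + y'^2)
    = y / sqrt(1 + y'^2) = C.
Squaring gives y^2 = C^2 (1 + y'^2), i.e.
    y'^2 = y^2 / C^2 − 1.
Separating variables,
    dy / sqrt(y^2 − C^2) = dx / C,
and integrating gives arccosh(y / C) = (x − a)/C, so
    y(x) = C cosh((x − a)/C),
the catenary. The constants C and a are fixed by the two endpoint conditions (and, for the hanging-chain problem, the length constraint selects C).
Now fit the given data. The endpoints x = ±5 are symmetric at equal height, so the catenary is even about its minimum: a = 0 and y(x) = C cosh(x/C). The lowest point is y(0) = C cosh(0) = C, and we are told y(0) = 8, so C = 8. Therefore
    y(x) = 8 cosh(x/8),
and at the endpoints
    y(±5) = 8 cosh(5/8).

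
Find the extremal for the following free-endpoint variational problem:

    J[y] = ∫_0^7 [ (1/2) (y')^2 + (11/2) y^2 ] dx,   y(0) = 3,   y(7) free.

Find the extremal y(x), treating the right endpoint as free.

The Lagrangian L = (1/2) (y')^2 + (11/2) y^2 gives
    ∂L/∂y = 11 y,   ∂L/∂y' = y'.
Euler-Lagrange: y'' − 11 y = 0.
With k = sqrt(11), the general solution is
    y(x) = A cosh(sqrt(11) x) + B sinh(sqrt(11) x).
Fixed left endpoint y(0) = 3 ⇒ A = 3.
The right endpoint x = 7 is free, so the natural (transversality) condition is ∂L/∂y' |_{x=7} = 0, i.e. y'(7) = 0.
Compute y'(x) = A k sinh(k x) + B k cosh(k x), so
    y'(7) = A k sinh(k·7) + B k cosh(k·7) = 0
    ⇒ B = −A tanh(k·7) = − 3 tanh(sqrt(11)·7).
Therefore the extremal is
    y(x) = 3 cosh(sqrt(11) x) − 3 tanh(sqrt(11)·7) sinh(sqrt(11) x).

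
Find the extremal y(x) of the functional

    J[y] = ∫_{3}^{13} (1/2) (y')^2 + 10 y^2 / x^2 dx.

The Lagrangian is L = (1/2) (y')^2 + 10 y^2 / x^2.
Compute ∂L/∂y = 20y/x^2, ∂L/∂y' = y'.
The Euler-Lagrange equation d/dx(∂L/∂y') − ∂L/∂y = 0 reduces to
    y'' − 20/x^2 · y = 0  (x > 0).
Its general solution is
    y(x) = A x^5 + B x^(-4),
with A, B fixed by the endpoint conditions.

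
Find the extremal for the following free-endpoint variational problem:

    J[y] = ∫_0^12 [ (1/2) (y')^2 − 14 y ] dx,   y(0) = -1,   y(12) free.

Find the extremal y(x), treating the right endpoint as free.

The Lagrangian L = (1/2) (y')^2 − 14 y gives
    ∂L/∂y = −14,   ∂L/∂y' = y'.
Euler-Lagrange: d/dx(y') − (−14) = 0, i.e. y'' + 14 = 0, so
    y(x) = −(14/2) x^2 + C1 x + C2.
Fixed left endpoint y(0) = -1 ⇒ C2 = -1.
The right endpoint x = 12 is free, so the natural (transversality) condition is ∂L/∂y' |_{x=12} = 0, i.e. y'(12) = 0.
Compute y'(x) = −14 x + C1, so y'(12) = −168 + C1 = 0 ⇒ C1 = 168.
Therefore the extremal is
    y(x) = −7 x^2 + 168 x − 1.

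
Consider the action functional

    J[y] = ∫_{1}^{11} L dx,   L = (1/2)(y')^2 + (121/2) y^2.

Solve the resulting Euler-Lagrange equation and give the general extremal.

The Lagrangian is L = (1/2)(y')^2 + (121/2) y^2.
∂L/∂y = 121y.
∂L/∂y' = y'.
The Euler-Lagrange equation d/dx(∂L/∂y') − ∂L/∂y = 0 becomes:
    y'' - 121 y = 0
General solution: y(x) = A e^(11x) + B e^(-11x), where A and B are arbitrary constants fixed by the endpoint conditions.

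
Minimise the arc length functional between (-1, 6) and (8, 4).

Arc-length functional: J[y] = ∫ sqrt(1 + (y')^2) dx.
Lagrangian L = sqrt(1 + (y')^2) has no explicit y dependence, so ∂L/∂y = 0 and the Euler-Lagrange equation gives
    d/dx( y' / sqrt(1 + (y')^2) ) = 0  ⇒  y' / sqrt(1 + (y')^2) = const.
Hence y' is constant, so y(x) is affine.
Fitting the endpoints (-1, 6) and (8, 4):
    slope m = (4 − 6) / (8 − (-1)) = -2/9,
    intercept c = 6 − m·(-1) = 52/9.
Extremal: y(x) = (-2/9) x + 52/9.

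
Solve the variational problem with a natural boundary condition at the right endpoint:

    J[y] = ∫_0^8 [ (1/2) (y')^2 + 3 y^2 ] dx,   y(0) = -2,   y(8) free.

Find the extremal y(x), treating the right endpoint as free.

The Lagrangian L = (1/2) (y')^2 + 3 y^2 gives
    ∂L/∂y = 6 y,   ∂L/∂y' = y'.
Euler-Lagrange: y'' − 6 y = 0.
With k = sqrt(6), the general solution is
    y(x) = A cosh(sqrt(6) x) + B sinh(sqrt(6) x).
Fixed left endpoint y(0) = -2 ⇒ A = -2.
The right endpoint x = 8 is free, so the natural (transversality) condition is ∂L/∂y' |_{x=8} = 0, i.e. y'(8) = 0.
Compute y'(x) = A k sinh(k x) + B k cosh(k x), so
    y'(8) = A k sinh(k·8) + B k cosh(k·8) = 0
    ⇒ B = −A tanh(k·8) = 2 tanh(sqrt(6)·8).
Therefore the extremal is
    y(x) = −2 cosh(sqrt(6) x) + 2 tanh(sqrt(6)·8) sinh(sqrt(6) x).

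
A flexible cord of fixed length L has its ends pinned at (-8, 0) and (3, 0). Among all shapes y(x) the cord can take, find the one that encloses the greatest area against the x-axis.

Set up the augmented Lagrangian using a multiplier λ for the length constraint:
    F(y, y') = y − λ sqrt(1 + y'^2).
F has no explicit x dependence, so the Beltrami identity yields a first integral
    F − y' ∂F/∂y' = C.
Compute ∂F/∂y' = −λ y' / sqrt(1 + y'^2). Then
    y − λ sqrt(1 + y'^2) + λ y'^2 / sqrt(1 + y'^2) = C
    ⇒  y − λ / sqrt(1 + y'^2) = C.
Solving for y' and integrating gives
    (x − a)^2 + (y − b)^2 = λ^2,
a circular arc of radius λ. The constants a, b are determined by the endpoint conditions y(-8) = y(3) = 0, and λ is fixed implicitly by the length constraint
    ∫_{-8}^{3} sqrt(1 + y'^2) dx = L.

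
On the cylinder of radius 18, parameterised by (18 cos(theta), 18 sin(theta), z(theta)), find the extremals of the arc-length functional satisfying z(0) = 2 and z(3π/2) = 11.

Parameterise the cylinder of radius R = 18 as
    r(θ) = (18 cos θ, 18 sin θ, z(θ)).
The arc-length element is
    ds = sqrt(324 + (dz/dθ)^2) dθ,
so the Lagrangian is L = sqrt(324 + z'^2).
L depends on z' only, not on z or θ, so ∂L/∂z = 0 and
    ∂L/∂z' = z' / sqrt(324 + z'^2).
The Euler-Lagrange equation gives
    d/dθ( z' / sqrt(324 + z'^2) ) = 0,
so z' is constant. Integrating once:
    z(θ) = a θ + b,
a helix on the cylinder (a straight line when the cylinder is unrolled). The constants a, b are determined by the endpoint conditions.
With endpoint conditions z(0) = 2 and z(3π/2) = 11: from z(0) = b we get b = 2, and a·3π/2 + 2 = 11 gives a = 6/π, so
    z(θ) = (6/π) θ + 2.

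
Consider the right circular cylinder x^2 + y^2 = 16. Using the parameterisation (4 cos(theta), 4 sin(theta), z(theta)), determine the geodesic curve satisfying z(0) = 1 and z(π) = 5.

Parameterise the cylinder of radius R = 4 as
    r(θ) = (4 cos θ, 4 sin θ, z(θ)).
The arc-length element is
    ds = sqrt(16 + (dz/dθ)^2) dθ,
so the Lagrangian is L = sqrt(16 + z'^2).
L depends on z' only, not on z or θ, so ∂L/∂z = 0 and
    ∂L/∂z' = z' / sqrt(16 + z'^2).
The Euler-Lagrange equation gives
    d/dθ( z' / sqrt(16 + z'^2) ) = 0,
so z' is constant. Integrating once:
    z(θ) = a θ + b,
a helix on the cylinder (a straight line when the cylinder is unrolled). The constants a, b are determined by the endpoint conditions.
With endpoint conditions z(0) = 1 and z(π) = 5: from z(0) = b we get b = 1, and a·π + 1 = 5 gives a = 4/π, so
    z(θ) = (4/π) θ + 1.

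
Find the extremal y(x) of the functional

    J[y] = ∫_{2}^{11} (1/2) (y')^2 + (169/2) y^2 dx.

The Lagrangian is L = (1/2) (y')^2 + (169/2) y^2.
Compute ∂L/∂y = 169y, ∂L/∂y' = y'.
The Euler-Lagrange equation d/dx(∂L/∂y') − ∂L/∂y = 0 reduces to
    y'' − 169 y = 0.
Its general solution is
    y(x) = A e^(13x) + B e^(−13x),
with A, B fixed by the endpoint conditions.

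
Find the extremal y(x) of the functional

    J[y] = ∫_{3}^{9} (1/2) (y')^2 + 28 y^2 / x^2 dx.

The Lagrangian is L = (1/2) (y')^2 + 28 y^2 / x^2.
Compute ∂L/∂y = 56y/x^2, ∂L/∂y' = y'.
The Euler-Lagrange equation d/dx(∂L/∂y') − ∂L/∂y = 0 reduces to
    y'' − 56/x^2 · y = 0  (x > 0).
Its general solution is
    y(x) = A x^8 + B x^(-7),
with A, B fixed by the endpoint conditions.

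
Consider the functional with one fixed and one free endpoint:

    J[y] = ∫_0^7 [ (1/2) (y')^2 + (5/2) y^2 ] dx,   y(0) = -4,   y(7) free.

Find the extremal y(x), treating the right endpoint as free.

The Lagrangian L = (1/2) (y')^2 + (5/2) y^2 gives
    ∂L/∂y = 5 y,   ∂L/∂y' = y'.
Euler-Lagrange: y'' − 5 y = 0.
With k = sqrt(5), the general solution is
    y(x) = A cosh(sqrt(5) x) + B sinh(sqrt(5) x).
Fixed left endpoint y(0) = -4 ⇒ A = -4.
The right endpoint x = 7 is free, so the natural (transversality) condition is ∂L/∂y' |_{x=7} = 0, i.e. y'(7) = 0.
Compute y'(x) = A k sinh(k x) + B k cosh(k x), so
    y'(7) = A k sinh(k·7) + B k cosh(k·7) = 0
    ⇒ B = −A tanh(k·7) = 4 tanh(sqrt(5)·7).
Therefore the extremal is
    y(x) = −4 cosh(sqrt(5) x) + 4 tanh(sqrt(5)·7) sinh(sqrt(5) x).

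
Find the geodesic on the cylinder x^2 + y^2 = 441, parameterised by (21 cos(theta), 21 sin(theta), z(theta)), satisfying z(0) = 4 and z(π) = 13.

Parameterise the cylinder of radius R = 21 as
    r(θ) = (21 cos θ, 21 sin θ, z(θ)).
The arc-length element is
    ds = sqrt(441 + (dz/dθ)^2) dθ,
so the Lagrangian is L = sqrt(441 + z'^2).
L depends on z' only, not on z or θ, so ∂L/∂z = 0 and
    ∂L/∂z' = z' / sqrt(441 + z'^2).
The Euler-Lagrange equation gives
    d/dθ( z' / sqrt(441 + z'^2) ) = 0,
so z' is constant. Integrating once:
    z(θ) = a θ + b,
a helix on the cylinder (a straight line when the cylinder is unrolled). The constants a, b are determined by the endpoint conditions.
With endpoint conditions z(0) = 4 and z(π) = 13: from z(0) = b we get b = 4, and a·π + 4 = 13 gives a = 9/π, so
    z(θ) = (9/π) θ + 4.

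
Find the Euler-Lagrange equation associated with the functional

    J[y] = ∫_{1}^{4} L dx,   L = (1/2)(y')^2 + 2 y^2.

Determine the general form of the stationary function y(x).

The Lagrangian is L = (1/2)(y')^2 + 2 y^2.
∂L/∂y = 4y.
∂L/∂y' = y'.
The Euler-Lagrange equation d/dx(∂L/∂y') − ∂L/∂y = 0 becomes:
    y'' - 4 y = 0
General solution: y(x) = A e^(2x) + B e^(-2x), where A and B are arbitrary constants fixed by the endpoint conditions.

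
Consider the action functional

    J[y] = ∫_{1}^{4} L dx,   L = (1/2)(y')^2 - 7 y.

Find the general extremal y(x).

The Lagrangian is L = (1/2)(y')^2 - 7 y.
∂L/∂y = -7.
∂L/∂y' = y'.
The Euler-Lagrange equation d/dx(∂L/∂y') − ∂L/∂y = 0 becomes:
    y'' + 7 = 0
General solution: y(x) = -(7/2) x^2 + A x + B, where A and B are arbitrary constants fixed by the endpoint conditions.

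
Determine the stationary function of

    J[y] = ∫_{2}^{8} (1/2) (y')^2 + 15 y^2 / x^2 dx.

The Lagrangian is L = (1/2) (y')^2 + 15 y^2 / x^2.
Compute ∂L/∂y = 30y/x^2, ∂L/∂y' = y'.
The Euler-Lagrange equation d/dx(∂L/∂y') − ∂L/∂y = 0 reduces to
    y'' − 30/x^2 · y = 0  (x > 0).
Its general solution is
    y(x) = A x^6 + B x^(-5),
with A, B fixed by the endpoint conditions.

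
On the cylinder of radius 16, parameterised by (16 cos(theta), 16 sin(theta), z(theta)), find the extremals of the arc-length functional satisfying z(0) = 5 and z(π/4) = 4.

Parameterise the cylinder of radius R = 16 as
    r(θ) = (16 cos θ, 16 sin θ, z(θ)).
The arc-length element is
    ds = sqrt(256 + (dz/dθ)^2) dθ,
so the Lagrangian is L = sqrt(256 + z'^2).
L depends on z' only, not on z or θ, so ∂L/∂z = 0 and
    ∂L/∂z' = z' / sqrt(256 + z'^2).
The Euler-Lagrange equation gives
    d/dθ( z' / sqrt(256 + z'^2) ) = 0,
so z' is constant. Integrating once:
    z(θ) = a θ + b,
a helix on the cylinder (a straight line when the cylinder is unrolled). The constants a, b are determined by the endpoint conditions.
With endpoint conditions z(0) = 5 and z(π/4) = 4: from z(0) = b we get b = 5, and a·π/4 + 5 = 4 gives a = -4/π, so
    z(θ) = (-4/π) θ + 5.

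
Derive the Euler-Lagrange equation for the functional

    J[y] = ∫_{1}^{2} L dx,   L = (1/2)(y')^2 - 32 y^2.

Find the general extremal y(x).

The Lagrangian is L = (1/2)(y')^2 - 32 y^2.
∂L/∂y = -64y.
∂L/∂y' = y'.
The Euler-Lagrange equation d/dx(∂L/∂y') − ∂L/∂y = 0 becomes:
    y'' + 64 y = 0
General solution: y(x) = A sin(8x) + B cos(8x), where A and B are arbitrary constants fixed by the endpoint conditions.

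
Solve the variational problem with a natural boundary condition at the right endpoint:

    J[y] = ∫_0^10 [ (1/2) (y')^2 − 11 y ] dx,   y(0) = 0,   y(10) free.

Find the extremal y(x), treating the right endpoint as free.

The Lagrangian L = (1/2) (y')^2 − 11 y gives
    ∂L/∂y = −11,   ∂L/∂y' = y'.
Euler-Lagrange: d/dx(y') − (−11) = 0, i.e. y'' + 11 = 0, so
    y(x) = −(11/2) x^2 + C1 x + C2.
Fixed left endpoint y(0) = 0 ⇒ C2 = 0.
The right endpoint x = 10 is free, so the natural (transversality) condition is ∂L/∂y' |_{x=10} = 0, i.e. y'(10) = 0.
Compute y'(x) = −11 x + C1, so y'(10) = −110 + C1 = 0 ⇒ C1 = 110.
Therefore the extremal is
    y(x) = −(11/2) x^2 + 110 x.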